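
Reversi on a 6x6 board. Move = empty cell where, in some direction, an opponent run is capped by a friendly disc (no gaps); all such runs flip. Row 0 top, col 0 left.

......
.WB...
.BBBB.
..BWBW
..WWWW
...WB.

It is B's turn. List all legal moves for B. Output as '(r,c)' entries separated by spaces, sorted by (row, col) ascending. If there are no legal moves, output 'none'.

(0,0): flips 1 -> legal
(0,1): flips 1 -> legal
(0,2): no bracket -> illegal
(1,0): flips 1 -> legal
(2,0): no bracket -> illegal
(2,5): no bracket -> illegal
(3,1): no bracket -> illegal
(4,1): no bracket -> illegal
(5,1): flips 2 -> legal
(5,2): flips 3 -> legal
(5,5): flips 2 -> legal

Answer: (0,0) (0,1) (1,0) (5,1) (5,2) (5,5)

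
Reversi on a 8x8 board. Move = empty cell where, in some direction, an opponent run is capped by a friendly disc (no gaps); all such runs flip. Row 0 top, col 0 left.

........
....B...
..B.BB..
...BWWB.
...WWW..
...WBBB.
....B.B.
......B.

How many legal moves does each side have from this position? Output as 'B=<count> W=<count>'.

-- B to move --
(2,3): flips 2 -> legal
(2,6): no bracket -> illegal
(3,2): flips 1 -> legal
(4,2): flips 1 -> legal
(4,6): flips 1 -> legal
(5,2): flips 3 -> legal
(6,2): no bracket -> illegal
(6,3): flips 2 -> legal
B mobility = 6
-- W to move --
(0,3): no bracket -> illegal
(0,4): flips 2 -> legal
(0,5): no bracket -> illegal
(1,1): flips 2 -> legal
(1,2): no bracket -> illegal
(1,3): flips 1 -> legal
(1,5): flips 1 -> legal
(1,6): flips 1 -> legal
(2,1): no bracket -> illegal
(2,3): flips 1 -> legal
(2,6): no bracket -> illegal
(2,7): flips 1 -> legal
(3,1): no bracket -> illegal
(3,2): flips 1 -> legal
(3,7): flips 1 -> legal
(4,2): no bracket -> illegal
(4,6): no bracket -> illegal
(4,7): no bracket -> illegal
(5,7): flips 3 -> legal
(6,3): flips 1 -> legal
(6,5): flips 2 -> legal
(6,7): flips 1 -> legal
(7,3): no bracket -> illegal
(7,4): flips 2 -> legal
(7,5): flips 1 -> legal
(7,7): flips 2 -> legal
W mobility = 16

Answer: B=6 W=16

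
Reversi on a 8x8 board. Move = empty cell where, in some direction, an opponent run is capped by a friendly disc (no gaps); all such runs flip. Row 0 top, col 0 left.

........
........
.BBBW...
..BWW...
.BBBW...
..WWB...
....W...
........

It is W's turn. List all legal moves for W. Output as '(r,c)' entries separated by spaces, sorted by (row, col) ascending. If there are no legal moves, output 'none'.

Answer: (1,1) (1,2) (1,3) (2,0) (3,0) (3,1) (4,0) (5,1) (5,5)

Derivation:
(1,0): no bracket -> illegal
(1,1): flips 1 -> legal
(1,2): flips 4 -> legal
(1,3): flips 1 -> legal
(1,4): no bracket -> illegal
(2,0): flips 3 -> legal
(3,0): flips 1 -> legal
(3,1): flips 2 -> legal
(4,0): flips 3 -> legal
(4,5): no bracket -> illegal
(5,0): no bracket -> illegal
(5,1): flips 1 -> legal
(5,5): flips 1 -> legal
(6,3): no bracket -> illegal
(6,5): no bracket -> illegal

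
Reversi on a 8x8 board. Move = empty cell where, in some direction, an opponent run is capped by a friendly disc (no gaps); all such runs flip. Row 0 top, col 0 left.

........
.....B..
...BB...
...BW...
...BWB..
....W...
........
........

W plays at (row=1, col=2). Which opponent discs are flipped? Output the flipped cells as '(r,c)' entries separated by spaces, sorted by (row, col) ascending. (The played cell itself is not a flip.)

Answer: (2,3)

Derivation:
Dir NW: first cell '.' (not opp) -> no flip
Dir N: first cell '.' (not opp) -> no flip
Dir NE: first cell '.' (not opp) -> no flip
Dir W: first cell '.' (not opp) -> no flip
Dir E: first cell '.' (not opp) -> no flip
Dir SW: first cell '.' (not opp) -> no flip
Dir S: first cell '.' (not opp) -> no flip
Dir SE: opp run (2,3) capped by W -> flip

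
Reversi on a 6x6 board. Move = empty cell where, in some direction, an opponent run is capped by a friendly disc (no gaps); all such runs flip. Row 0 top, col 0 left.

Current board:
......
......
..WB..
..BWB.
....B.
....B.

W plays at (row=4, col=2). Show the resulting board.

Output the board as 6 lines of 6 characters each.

Answer: ......
......
..WB..
..WWB.
..W.B.
....B.

Derivation:
Place W at (4,2); scan 8 dirs for brackets.
Dir NW: first cell '.' (not opp) -> no flip
Dir N: opp run (3,2) capped by W -> flip
Dir NE: first cell 'W' (not opp) -> no flip
Dir W: first cell '.' (not opp) -> no flip
Dir E: first cell '.' (not opp) -> no flip
Dir SW: first cell '.' (not opp) -> no flip
Dir S: first cell '.' (not opp) -> no flip
Dir SE: first cell '.' (not opp) -> no flip
All flips: (3,2)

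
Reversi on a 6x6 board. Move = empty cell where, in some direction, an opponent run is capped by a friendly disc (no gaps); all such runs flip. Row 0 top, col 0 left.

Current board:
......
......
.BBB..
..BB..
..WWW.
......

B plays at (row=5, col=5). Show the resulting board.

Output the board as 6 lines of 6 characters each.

Place B at (5,5); scan 8 dirs for brackets.
Dir NW: opp run (4,4) capped by B -> flip
Dir N: first cell '.' (not opp) -> no flip
Dir NE: edge -> no flip
Dir W: first cell '.' (not opp) -> no flip
Dir E: edge -> no flip
Dir SW: edge -> no flip
Dir S: edge -> no flip
Dir SE: edge -> no flip
All flips: (4,4)

Answer: ......
......
.BBB..
..BB..
..WWB.
.....B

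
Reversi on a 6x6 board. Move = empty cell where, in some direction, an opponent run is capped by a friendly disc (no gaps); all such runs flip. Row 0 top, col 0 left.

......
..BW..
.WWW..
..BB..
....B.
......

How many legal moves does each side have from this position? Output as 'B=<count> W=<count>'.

-- B to move --
(0,2): no bracket -> illegal
(0,3): flips 2 -> legal
(0,4): no bracket -> illegal
(1,0): flips 1 -> legal
(1,1): flips 1 -> legal
(1,4): flips 2 -> legal
(2,0): no bracket -> illegal
(2,4): no bracket -> illegal
(3,0): flips 1 -> legal
(3,1): no bracket -> illegal
(3,4): flips 1 -> legal
B mobility = 6
-- W to move --
(0,1): flips 1 -> legal
(0,2): flips 1 -> legal
(0,3): flips 1 -> legal
(1,1): flips 1 -> legal
(2,4): no bracket -> illegal
(3,1): no bracket -> illegal
(3,4): no bracket -> illegal
(3,5): no bracket -> illegal
(4,1): flips 1 -> legal
(4,2): flips 1 -> legal
(4,3): flips 2 -> legal
(4,5): no bracket -> illegal
(5,3): no bracket -> illegal
(5,4): no bracket -> illegal
(5,5): flips 2 -> legal
W mobility = 8

Answer: B=6 W=8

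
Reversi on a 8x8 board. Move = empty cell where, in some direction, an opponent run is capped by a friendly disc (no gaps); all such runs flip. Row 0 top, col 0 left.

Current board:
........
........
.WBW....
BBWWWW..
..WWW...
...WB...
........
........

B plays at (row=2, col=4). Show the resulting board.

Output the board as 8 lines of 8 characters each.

Answer: ........
........
.WBBB...
BBWWBW..
..WWB...
...WB...
........
........

Derivation:
Place B at (2,4); scan 8 dirs for brackets.
Dir NW: first cell '.' (not opp) -> no flip
Dir N: first cell '.' (not opp) -> no flip
Dir NE: first cell '.' (not opp) -> no flip
Dir W: opp run (2,3) capped by B -> flip
Dir E: first cell '.' (not opp) -> no flip
Dir SW: opp run (3,3) (4,2), next='.' -> no flip
Dir S: opp run (3,4) (4,4) capped by B -> flip
Dir SE: opp run (3,5), next='.' -> no flip
All flips: (2,3) (3,4) (4,4)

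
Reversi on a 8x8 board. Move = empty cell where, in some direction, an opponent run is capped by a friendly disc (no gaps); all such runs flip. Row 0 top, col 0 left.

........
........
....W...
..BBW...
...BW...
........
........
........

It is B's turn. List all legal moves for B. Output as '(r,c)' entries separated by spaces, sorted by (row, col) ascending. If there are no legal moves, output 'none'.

(1,3): no bracket -> illegal
(1,4): no bracket -> illegal
(1,5): flips 1 -> legal
(2,3): no bracket -> illegal
(2,5): flips 1 -> legal
(3,5): flips 1 -> legal
(4,5): flips 1 -> legal
(5,3): no bracket -> illegal
(5,4): no bracket -> illegal
(5,5): flips 1 -> legal

Answer: (1,5) (2,5) (3,5) (4,5) (5,5)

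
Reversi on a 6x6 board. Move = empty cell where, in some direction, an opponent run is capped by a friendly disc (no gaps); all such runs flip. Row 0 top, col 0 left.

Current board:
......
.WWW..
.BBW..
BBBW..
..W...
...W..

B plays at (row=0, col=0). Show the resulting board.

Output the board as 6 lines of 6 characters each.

Answer: B.....
.BWW..
.BBW..
BBBW..
..W...
...W..

Derivation:
Place B at (0,0); scan 8 dirs for brackets.
Dir NW: edge -> no flip
Dir N: edge -> no flip
Dir NE: edge -> no flip
Dir W: edge -> no flip
Dir E: first cell '.' (not opp) -> no flip
Dir SW: edge -> no flip
Dir S: first cell '.' (not opp) -> no flip
Dir SE: opp run (1,1) capped by B -> flip
All flips: (1,1)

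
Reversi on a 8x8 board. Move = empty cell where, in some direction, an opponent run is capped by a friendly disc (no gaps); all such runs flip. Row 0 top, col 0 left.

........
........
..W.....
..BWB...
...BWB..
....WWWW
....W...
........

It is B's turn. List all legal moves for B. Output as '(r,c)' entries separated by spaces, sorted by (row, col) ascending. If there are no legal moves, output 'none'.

(1,1): no bracket -> illegal
(1,2): flips 1 -> legal
(1,3): no bracket -> illegal
(2,1): no bracket -> illegal
(2,3): flips 1 -> legal
(2,4): no bracket -> illegal
(3,1): no bracket -> illegal
(3,5): no bracket -> illegal
(4,2): no bracket -> illegal
(4,6): no bracket -> illegal
(4,7): no bracket -> illegal
(5,3): no bracket -> illegal
(6,3): flips 1 -> legal
(6,5): flips 2 -> legal
(6,6): no bracket -> illegal
(6,7): flips 1 -> legal
(7,3): no bracket -> illegal
(7,4): flips 3 -> legal
(7,5): no bracket -> illegal

Answer: (1,2) (2,3) (6,3) (6,5) (6,7) (7,4)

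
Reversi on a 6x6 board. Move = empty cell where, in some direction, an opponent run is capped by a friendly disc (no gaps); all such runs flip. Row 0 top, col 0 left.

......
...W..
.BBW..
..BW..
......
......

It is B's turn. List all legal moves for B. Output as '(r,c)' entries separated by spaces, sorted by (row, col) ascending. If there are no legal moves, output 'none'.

(0,2): no bracket -> illegal
(0,3): no bracket -> illegal
(0,4): flips 1 -> legal
(1,2): no bracket -> illegal
(1,4): flips 1 -> legal
(2,4): flips 1 -> legal
(3,4): flips 1 -> legal
(4,2): no bracket -> illegal
(4,3): no bracket -> illegal
(4,4): flips 1 -> legal

Answer: (0,4) (1,4) (2,4) (3,4) (4,4)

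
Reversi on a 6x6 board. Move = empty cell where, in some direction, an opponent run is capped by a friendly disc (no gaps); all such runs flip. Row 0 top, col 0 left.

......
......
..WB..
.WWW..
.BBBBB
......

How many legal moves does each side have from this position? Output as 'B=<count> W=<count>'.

-- B to move --
(1,1): flips 2 -> legal
(1,2): flips 2 -> legal
(1,3): no bracket -> illegal
(2,0): flips 1 -> legal
(2,1): flips 3 -> legal
(2,4): flips 1 -> legal
(3,0): no bracket -> illegal
(3,4): no bracket -> illegal
(4,0): no bracket -> illegal
B mobility = 5
-- W to move --
(1,2): no bracket -> illegal
(1,3): flips 1 -> legal
(1,4): flips 1 -> legal
(2,4): flips 1 -> legal
(3,0): no bracket -> illegal
(3,4): no bracket -> illegal
(3,5): no bracket -> illegal
(4,0): no bracket -> illegal
(5,0): flips 1 -> legal
(5,1): flips 2 -> legal
(5,2): flips 1 -> legal
(5,3): flips 2 -> legal
(5,4): flips 1 -> legal
(5,5): flips 1 -> legal
W mobility = 9

Answer: B=5 W=9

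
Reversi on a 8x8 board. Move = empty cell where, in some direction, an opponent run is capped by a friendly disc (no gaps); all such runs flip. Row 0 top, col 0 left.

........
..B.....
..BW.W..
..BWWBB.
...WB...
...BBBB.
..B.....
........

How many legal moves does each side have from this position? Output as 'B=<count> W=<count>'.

-- B to move --
(1,3): flips 3 -> legal
(1,4): flips 2 -> legal
(1,5): flips 1 -> legal
(1,6): no bracket -> illegal
(2,4): flips 2 -> legal
(2,6): no bracket -> illegal
(4,2): flips 1 -> legal
(4,5): flips 2 -> legal
(5,2): no bracket -> illegal
B mobility = 6
-- W to move --
(0,1): flips 1 -> legal
(0,2): no bracket -> illegal
(0,3): no bracket -> illegal
(1,1): flips 1 -> legal
(1,3): no bracket -> illegal
(2,1): flips 2 -> legal
(2,4): no bracket -> illegal
(2,6): no bracket -> illegal
(2,7): no bracket -> illegal
(3,1): flips 1 -> legal
(3,7): flips 2 -> legal
(4,1): flips 1 -> legal
(4,2): no bracket -> illegal
(4,5): flips 2 -> legal
(4,6): no bracket -> illegal
(4,7): flips 1 -> legal
(5,1): no bracket -> illegal
(5,2): no bracket -> illegal
(5,7): no bracket -> illegal
(6,1): no bracket -> illegal
(6,3): flips 1 -> legal
(6,4): flips 2 -> legal
(6,5): flips 1 -> legal
(6,6): flips 2 -> legal
(6,7): no bracket -> illegal
(7,1): no bracket -> illegal
(7,2): no bracket -> illegal
(7,3): no bracket -> illegal
W mobility = 12

Answer: B=6 W=12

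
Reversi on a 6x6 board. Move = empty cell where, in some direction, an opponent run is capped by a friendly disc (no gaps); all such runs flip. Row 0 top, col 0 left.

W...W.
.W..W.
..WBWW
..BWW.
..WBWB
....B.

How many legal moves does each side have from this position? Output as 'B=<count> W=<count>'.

-- B to move --
(0,1): no bracket -> illegal
(0,2): no bracket -> illegal
(0,3): no bracket -> illegal
(0,5): flips 1 -> legal
(1,0): no bracket -> illegal
(1,2): flips 1 -> legal
(1,3): no bracket -> illegal
(1,5): no bracket -> illegal
(2,0): no bracket -> illegal
(2,1): flips 1 -> legal
(3,1): no bracket -> illegal
(3,5): flips 2 -> legal
(4,1): flips 1 -> legal
(5,1): no bracket -> illegal
(5,2): flips 1 -> legal
(5,3): no bracket -> illegal
(5,5): no bracket -> illegal
B mobility = 6
-- W to move --
(1,2): flips 1 -> legal
(1,3): flips 1 -> legal
(2,1): no bracket -> illegal
(3,1): flips 1 -> legal
(3,5): no bracket -> illegal
(4,1): flips 2 -> legal
(5,2): flips 1 -> legal
(5,3): flips 1 -> legal
(5,5): no bracket -> illegal
W mobility = 6

Answer: B=6 W=6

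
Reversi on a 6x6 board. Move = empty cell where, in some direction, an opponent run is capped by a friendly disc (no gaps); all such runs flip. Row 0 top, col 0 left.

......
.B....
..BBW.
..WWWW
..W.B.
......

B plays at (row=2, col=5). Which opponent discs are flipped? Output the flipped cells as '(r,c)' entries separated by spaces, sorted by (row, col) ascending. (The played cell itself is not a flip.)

Answer: (2,4)

Derivation:
Dir NW: first cell '.' (not opp) -> no flip
Dir N: first cell '.' (not opp) -> no flip
Dir NE: edge -> no flip
Dir W: opp run (2,4) capped by B -> flip
Dir E: edge -> no flip
Dir SW: opp run (3,4), next='.' -> no flip
Dir S: opp run (3,5), next='.' -> no flip
Dir SE: edge -> no flip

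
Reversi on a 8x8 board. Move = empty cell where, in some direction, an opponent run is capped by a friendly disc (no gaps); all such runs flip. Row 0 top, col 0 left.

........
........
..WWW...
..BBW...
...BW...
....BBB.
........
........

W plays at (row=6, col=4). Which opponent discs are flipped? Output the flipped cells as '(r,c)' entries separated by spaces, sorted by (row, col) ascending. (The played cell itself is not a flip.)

Dir NW: first cell '.' (not opp) -> no flip
Dir N: opp run (5,4) capped by W -> flip
Dir NE: opp run (5,5), next='.' -> no flip
Dir W: first cell '.' (not opp) -> no flip
Dir E: first cell '.' (not opp) -> no flip
Dir SW: first cell '.' (not opp) -> no flip
Dir S: first cell '.' (not opp) -> no flip
Dir SE: first cell '.' (not opp) -> no flip

Answer: (5,4)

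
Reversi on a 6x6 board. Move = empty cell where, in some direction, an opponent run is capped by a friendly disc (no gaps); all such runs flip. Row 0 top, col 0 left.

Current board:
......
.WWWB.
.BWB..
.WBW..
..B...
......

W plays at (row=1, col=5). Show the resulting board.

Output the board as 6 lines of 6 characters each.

Answer: ......
.WWWWW
.BWB..
.WBW..
..B...
......

Derivation:
Place W at (1,5); scan 8 dirs for brackets.
Dir NW: first cell '.' (not opp) -> no flip
Dir N: first cell '.' (not opp) -> no flip
Dir NE: edge -> no flip
Dir W: opp run (1,4) capped by W -> flip
Dir E: edge -> no flip
Dir SW: first cell '.' (not opp) -> no flip
Dir S: first cell '.' (not opp) -> no flip
Dir SE: edge -> no flip
All flips: (1,4)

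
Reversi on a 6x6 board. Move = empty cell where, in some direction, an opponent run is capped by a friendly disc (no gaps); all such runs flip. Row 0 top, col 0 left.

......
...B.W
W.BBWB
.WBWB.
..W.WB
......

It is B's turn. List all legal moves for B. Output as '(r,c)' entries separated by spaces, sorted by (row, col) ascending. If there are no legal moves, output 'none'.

Answer: (0,5) (1,4) (3,0) (3,5) (4,0) (4,3) (5,2) (5,4) (5,5)

Derivation:
(0,4): no bracket -> illegal
(0,5): flips 1 -> legal
(1,0): no bracket -> illegal
(1,1): no bracket -> illegal
(1,4): flips 1 -> legal
(2,1): no bracket -> illegal
(3,0): flips 1 -> legal
(3,5): flips 1 -> legal
(4,0): flips 1 -> legal
(4,1): no bracket -> illegal
(4,3): flips 2 -> legal
(5,1): no bracket -> illegal
(5,2): flips 1 -> legal
(5,3): no bracket -> illegal
(5,4): flips 1 -> legal
(5,5): flips 2 -> legal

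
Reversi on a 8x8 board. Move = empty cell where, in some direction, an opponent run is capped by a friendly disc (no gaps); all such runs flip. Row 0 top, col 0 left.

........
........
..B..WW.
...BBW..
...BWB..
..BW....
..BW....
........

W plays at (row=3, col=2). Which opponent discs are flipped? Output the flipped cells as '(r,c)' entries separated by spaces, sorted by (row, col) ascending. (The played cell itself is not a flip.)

Dir NW: first cell '.' (not opp) -> no flip
Dir N: opp run (2,2), next='.' -> no flip
Dir NE: first cell '.' (not opp) -> no flip
Dir W: first cell '.' (not opp) -> no flip
Dir E: opp run (3,3) (3,4) capped by W -> flip
Dir SW: first cell '.' (not opp) -> no flip
Dir S: first cell '.' (not opp) -> no flip
Dir SE: opp run (4,3), next='.' -> no flip

Answer: (3,3) (3,4)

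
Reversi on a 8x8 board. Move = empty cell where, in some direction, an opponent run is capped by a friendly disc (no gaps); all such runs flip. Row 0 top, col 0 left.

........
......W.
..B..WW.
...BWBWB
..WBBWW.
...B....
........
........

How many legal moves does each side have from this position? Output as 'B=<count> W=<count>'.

Answer: B=10 W=6

Derivation:
-- B to move --
(0,5): no bracket -> illegal
(0,6): no bracket -> illegal
(0,7): flips 3 -> legal
(1,4): no bracket -> illegal
(1,5): flips 2 -> legal
(1,7): flips 1 -> legal
(2,3): no bracket -> illegal
(2,4): flips 1 -> legal
(2,7): no bracket -> illegal
(3,1): flips 1 -> legal
(3,2): no bracket -> illegal
(4,1): flips 1 -> legal
(4,7): flips 2 -> legal
(5,1): flips 1 -> legal
(5,2): no bracket -> illegal
(5,4): no bracket -> illegal
(5,5): flips 2 -> legal
(5,6): no bracket -> illegal
(5,7): flips 1 -> legal
B mobility = 10
-- W to move --
(1,1): no bracket -> illegal
(1,2): no bracket -> illegal
(1,3): no bracket -> illegal
(2,1): no bracket -> illegal
(2,3): no bracket -> illegal
(2,4): flips 2 -> legal
(2,7): no bracket -> illegal
(3,1): no bracket -> illegal
(3,2): flips 1 -> legal
(4,7): no bracket -> illegal
(5,2): flips 1 -> legal
(5,4): flips 1 -> legal
(5,5): no bracket -> illegal
(6,2): flips 3 -> legal
(6,3): no bracket -> illegal
(6,4): flips 1 -> legal
W mobility = 6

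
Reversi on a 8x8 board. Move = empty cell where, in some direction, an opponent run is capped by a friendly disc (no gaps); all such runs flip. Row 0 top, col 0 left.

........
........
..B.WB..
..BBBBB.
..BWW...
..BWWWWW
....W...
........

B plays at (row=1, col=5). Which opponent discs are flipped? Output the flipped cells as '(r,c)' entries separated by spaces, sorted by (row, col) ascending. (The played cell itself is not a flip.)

Answer: (2,4)

Derivation:
Dir NW: first cell '.' (not opp) -> no flip
Dir N: first cell '.' (not opp) -> no flip
Dir NE: first cell '.' (not opp) -> no flip
Dir W: first cell '.' (not opp) -> no flip
Dir E: first cell '.' (not opp) -> no flip
Dir SW: opp run (2,4) capped by B -> flip
Dir S: first cell 'B' (not opp) -> no flip
Dir SE: first cell '.' (not opp) -> no flip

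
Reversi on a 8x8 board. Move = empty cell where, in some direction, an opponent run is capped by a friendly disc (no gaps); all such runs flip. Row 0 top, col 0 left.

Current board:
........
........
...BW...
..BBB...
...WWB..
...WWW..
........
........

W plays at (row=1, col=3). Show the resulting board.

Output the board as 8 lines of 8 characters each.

Place W at (1,3); scan 8 dirs for brackets.
Dir NW: first cell '.' (not opp) -> no flip
Dir N: first cell '.' (not opp) -> no flip
Dir NE: first cell '.' (not opp) -> no flip
Dir W: first cell '.' (not opp) -> no flip
Dir E: first cell '.' (not opp) -> no flip
Dir SW: first cell '.' (not opp) -> no flip
Dir S: opp run (2,3) (3,3) capped by W -> flip
Dir SE: first cell 'W' (not opp) -> no flip
All flips: (2,3) (3,3)

Answer: ........
...W....
...WW...
..BWB...
...WWB..
...WWW..
........
........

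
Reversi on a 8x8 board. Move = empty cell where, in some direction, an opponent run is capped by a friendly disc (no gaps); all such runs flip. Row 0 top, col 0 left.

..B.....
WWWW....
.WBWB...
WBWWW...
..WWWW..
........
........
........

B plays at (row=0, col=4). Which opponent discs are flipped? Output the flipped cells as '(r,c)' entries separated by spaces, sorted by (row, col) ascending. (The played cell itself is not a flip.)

Dir NW: edge -> no flip
Dir N: edge -> no flip
Dir NE: edge -> no flip
Dir W: first cell '.' (not opp) -> no flip
Dir E: first cell '.' (not opp) -> no flip
Dir SW: opp run (1,3) capped by B -> flip
Dir S: first cell '.' (not opp) -> no flip
Dir SE: first cell '.' (not opp) -> no flip

Answer: (1,3)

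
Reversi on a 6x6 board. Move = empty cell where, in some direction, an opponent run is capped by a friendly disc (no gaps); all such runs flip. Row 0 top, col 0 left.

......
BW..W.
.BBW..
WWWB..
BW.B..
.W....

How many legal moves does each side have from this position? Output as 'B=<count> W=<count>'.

-- B to move --
(0,0): flips 1 -> legal
(0,1): flips 1 -> legal
(0,2): no bracket -> illegal
(0,3): no bracket -> illegal
(0,4): no bracket -> illegal
(0,5): no bracket -> illegal
(1,2): flips 1 -> legal
(1,3): flips 1 -> legal
(1,5): no bracket -> illegal
(2,0): flips 1 -> legal
(2,4): flips 1 -> legal
(2,5): no bracket -> illegal
(3,4): no bracket -> illegal
(4,2): flips 2 -> legal
(5,0): no bracket -> illegal
(5,2): no bracket -> illegal
B mobility = 7
-- W to move --
(0,0): no bracket -> illegal
(0,1): no bracket -> illegal
(1,2): flips 2 -> legal
(1,3): flips 1 -> legal
(2,0): flips 2 -> legal
(2,4): no bracket -> illegal
(3,4): flips 1 -> legal
(4,2): no bracket -> illegal
(4,4): flips 2 -> legal
(5,0): flips 1 -> legal
(5,2): no bracket -> illegal
(5,3): flips 2 -> legal
(5,4): flips 1 -> legal
W mobility = 8

Answer: B=7 W=8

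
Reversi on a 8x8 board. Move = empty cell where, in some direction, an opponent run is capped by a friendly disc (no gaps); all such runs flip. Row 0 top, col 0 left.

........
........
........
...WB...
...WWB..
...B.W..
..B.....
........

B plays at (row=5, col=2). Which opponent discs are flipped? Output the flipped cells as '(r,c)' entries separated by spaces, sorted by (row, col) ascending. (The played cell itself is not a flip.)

Answer: (4,3)

Derivation:
Dir NW: first cell '.' (not opp) -> no flip
Dir N: first cell '.' (not opp) -> no flip
Dir NE: opp run (4,3) capped by B -> flip
Dir W: first cell '.' (not opp) -> no flip
Dir E: first cell 'B' (not opp) -> no flip
Dir SW: first cell '.' (not opp) -> no flip
Dir S: first cell 'B' (not opp) -> no flip
Dir SE: first cell '.' (not opp) -> no flip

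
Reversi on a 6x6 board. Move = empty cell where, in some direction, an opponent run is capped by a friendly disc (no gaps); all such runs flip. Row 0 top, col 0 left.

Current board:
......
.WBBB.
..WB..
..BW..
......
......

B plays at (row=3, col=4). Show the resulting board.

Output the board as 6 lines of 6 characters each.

Place B at (3,4); scan 8 dirs for brackets.
Dir NW: first cell 'B' (not opp) -> no flip
Dir N: first cell '.' (not opp) -> no flip
Dir NE: first cell '.' (not opp) -> no flip
Dir W: opp run (3,3) capped by B -> flip
Dir E: first cell '.' (not opp) -> no flip
Dir SW: first cell '.' (not opp) -> no flip
Dir S: first cell '.' (not opp) -> no flip
Dir SE: first cell '.' (not opp) -> no flip
All flips: (3,3)

Answer: ......
.WBBB.
..WB..
..BBB.
......
......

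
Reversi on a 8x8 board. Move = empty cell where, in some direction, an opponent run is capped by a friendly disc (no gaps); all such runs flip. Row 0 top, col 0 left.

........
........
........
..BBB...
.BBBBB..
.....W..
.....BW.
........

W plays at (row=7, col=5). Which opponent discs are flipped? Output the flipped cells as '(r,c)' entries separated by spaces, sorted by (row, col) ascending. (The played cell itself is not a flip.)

Dir NW: first cell '.' (not opp) -> no flip
Dir N: opp run (6,5) capped by W -> flip
Dir NE: first cell 'W' (not opp) -> no flip
Dir W: first cell '.' (not opp) -> no flip
Dir E: first cell '.' (not opp) -> no flip
Dir SW: edge -> no flip
Dir S: edge -> no flip
Dir SE: edge -> no flip

Answer: (6,5)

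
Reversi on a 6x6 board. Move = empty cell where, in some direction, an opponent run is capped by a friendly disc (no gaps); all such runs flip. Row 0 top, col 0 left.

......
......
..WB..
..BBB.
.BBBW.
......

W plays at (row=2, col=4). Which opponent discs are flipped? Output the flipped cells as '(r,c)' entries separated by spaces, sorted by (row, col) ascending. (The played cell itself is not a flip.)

Dir NW: first cell '.' (not opp) -> no flip
Dir N: first cell '.' (not opp) -> no flip
Dir NE: first cell '.' (not opp) -> no flip
Dir W: opp run (2,3) capped by W -> flip
Dir E: first cell '.' (not opp) -> no flip
Dir SW: opp run (3,3) (4,2), next='.' -> no flip
Dir S: opp run (3,4) capped by W -> flip
Dir SE: first cell '.' (not opp) -> no flip

Answer: (2,3) (3,4)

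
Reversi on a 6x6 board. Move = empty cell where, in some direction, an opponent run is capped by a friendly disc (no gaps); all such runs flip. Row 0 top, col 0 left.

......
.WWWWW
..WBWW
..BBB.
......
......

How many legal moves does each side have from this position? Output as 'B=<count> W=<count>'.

-- B to move --
(0,0): flips 2 -> legal
(0,1): flips 1 -> legal
(0,2): flips 2 -> legal
(0,3): flips 1 -> legal
(0,4): flips 2 -> legal
(0,5): flips 1 -> legal
(1,0): no bracket -> illegal
(2,0): no bracket -> illegal
(2,1): flips 1 -> legal
(3,1): no bracket -> illegal
(3,5): no bracket -> illegal
B mobility = 7
-- W to move --
(2,1): no bracket -> illegal
(3,1): no bracket -> illegal
(3,5): no bracket -> illegal
(4,1): flips 2 -> legal
(4,2): flips 2 -> legal
(4,3): flips 3 -> legal
(4,4): flips 2 -> legal
(4,5): flips 2 -> legal
W mobility = 5

Answer: B=7 W=5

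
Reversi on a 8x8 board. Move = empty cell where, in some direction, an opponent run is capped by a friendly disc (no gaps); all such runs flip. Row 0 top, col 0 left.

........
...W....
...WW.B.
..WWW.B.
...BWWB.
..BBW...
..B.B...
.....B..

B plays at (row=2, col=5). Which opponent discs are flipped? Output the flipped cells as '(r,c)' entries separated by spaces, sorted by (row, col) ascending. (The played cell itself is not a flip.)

Answer: (3,4)

Derivation:
Dir NW: first cell '.' (not opp) -> no flip
Dir N: first cell '.' (not opp) -> no flip
Dir NE: first cell '.' (not opp) -> no flip
Dir W: opp run (2,4) (2,3), next='.' -> no flip
Dir E: first cell 'B' (not opp) -> no flip
Dir SW: opp run (3,4) capped by B -> flip
Dir S: first cell '.' (not opp) -> no flip
Dir SE: first cell 'B' (not opp) -> no flip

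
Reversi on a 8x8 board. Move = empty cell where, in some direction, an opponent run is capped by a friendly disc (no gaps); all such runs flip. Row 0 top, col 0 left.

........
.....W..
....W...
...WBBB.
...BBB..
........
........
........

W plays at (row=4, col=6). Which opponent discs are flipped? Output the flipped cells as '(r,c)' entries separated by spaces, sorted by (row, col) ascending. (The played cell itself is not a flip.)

Dir NW: opp run (3,5) capped by W -> flip
Dir N: opp run (3,6), next='.' -> no flip
Dir NE: first cell '.' (not opp) -> no flip
Dir W: opp run (4,5) (4,4) (4,3), next='.' -> no flip
Dir E: first cell '.' (not opp) -> no flip
Dir SW: first cell '.' (not opp) -> no flip
Dir S: first cell '.' (not opp) -> no flip
Dir SE: first cell '.' (not opp) -> no flip

Answer: (3,5)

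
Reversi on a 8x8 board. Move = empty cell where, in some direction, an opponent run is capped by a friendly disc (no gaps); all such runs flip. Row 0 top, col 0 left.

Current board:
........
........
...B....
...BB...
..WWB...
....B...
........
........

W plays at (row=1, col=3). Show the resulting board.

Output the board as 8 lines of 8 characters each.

Place W at (1,3); scan 8 dirs for brackets.
Dir NW: first cell '.' (not opp) -> no flip
Dir N: first cell '.' (not opp) -> no flip
Dir NE: first cell '.' (not opp) -> no flip
Dir W: first cell '.' (not opp) -> no flip
Dir E: first cell '.' (not opp) -> no flip
Dir SW: first cell '.' (not opp) -> no flip
Dir S: opp run (2,3) (3,3) capped by W -> flip
Dir SE: first cell '.' (not opp) -> no flip
All flips: (2,3) (3,3)

Answer: ........
...W....
...W....
...WB...
..WWB...
....B...
........
........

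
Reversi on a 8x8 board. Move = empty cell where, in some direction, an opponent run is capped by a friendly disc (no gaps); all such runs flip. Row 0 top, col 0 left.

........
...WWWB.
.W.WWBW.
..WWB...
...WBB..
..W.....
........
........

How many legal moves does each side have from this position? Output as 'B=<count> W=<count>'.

Answer: B=10 W=9

Derivation:
-- B to move --
(0,2): no bracket -> illegal
(0,3): flips 1 -> legal
(0,4): flips 2 -> legal
(0,5): flips 1 -> legal
(0,6): no bracket -> illegal
(1,0): no bracket -> illegal
(1,1): no bracket -> illegal
(1,2): flips 4 -> legal
(1,7): no bracket -> illegal
(2,0): no bracket -> illegal
(2,2): flips 3 -> legal
(2,7): flips 1 -> legal
(3,0): no bracket -> illegal
(3,1): flips 2 -> legal
(3,5): no bracket -> illegal
(3,6): flips 1 -> legal
(3,7): no bracket -> illegal
(4,1): no bracket -> illegal
(4,2): flips 1 -> legal
(5,1): no bracket -> illegal
(5,3): no bracket -> illegal
(5,4): no bracket -> illegal
(6,1): flips 2 -> legal
(6,2): no bracket -> illegal
(6,3): no bracket -> illegal
B mobility = 10
-- W to move --
(0,5): no bracket -> illegal
(0,6): flips 1 -> legal
(0,7): flips 3 -> legal
(1,7): flips 1 -> legal
(2,7): no bracket -> illegal
(3,5): flips 2 -> legal
(3,6): flips 1 -> legal
(4,6): flips 2 -> legal
(5,3): no bracket -> illegal
(5,4): flips 2 -> legal
(5,5): flips 1 -> legal
(5,6): flips 2 -> legal
W mobility = 9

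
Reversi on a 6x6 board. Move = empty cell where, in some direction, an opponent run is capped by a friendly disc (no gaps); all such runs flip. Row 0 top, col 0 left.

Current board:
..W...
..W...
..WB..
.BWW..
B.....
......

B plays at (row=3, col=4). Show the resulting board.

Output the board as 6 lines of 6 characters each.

Answer: ..W...
..W...
..WB..
.BBBB.
B.....
......

Derivation:
Place B at (3,4); scan 8 dirs for brackets.
Dir NW: first cell 'B' (not opp) -> no flip
Dir N: first cell '.' (not opp) -> no flip
Dir NE: first cell '.' (not opp) -> no flip
Dir W: opp run (3,3) (3,2) capped by B -> flip
Dir E: first cell '.' (not opp) -> no flip
Dir SW: first cell '.' (not opp) -> no flip
Dir S: first cell '.' (not opp) -> no flip
Dir SE: first cell '.' (not opp) -> no flip
All flips: (3,2) (3,3)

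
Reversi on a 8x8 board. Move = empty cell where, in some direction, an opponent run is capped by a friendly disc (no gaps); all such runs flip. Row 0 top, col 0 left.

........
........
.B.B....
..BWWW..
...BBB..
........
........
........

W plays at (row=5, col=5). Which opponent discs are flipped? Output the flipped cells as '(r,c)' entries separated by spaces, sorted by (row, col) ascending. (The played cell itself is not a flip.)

Answer: (4,4) (4,5)

Derivation:
Dir NW: opp run (4,4) capped by W -> flip
Dir N: opp run (4,5) capped by W -> flip
Dir NE: first cell '.' (not opp) -> no flip
Dir W: first cell '.' (not opp) -> no flip
Dir E: first cell '.' (not opp) -> no flip
Dir SW: first cell '.' (not opp) -> no flip
Dir S: first cell '.' (not opp) -> no flip
Dir SE: first cell '.' (not opp) -> no flip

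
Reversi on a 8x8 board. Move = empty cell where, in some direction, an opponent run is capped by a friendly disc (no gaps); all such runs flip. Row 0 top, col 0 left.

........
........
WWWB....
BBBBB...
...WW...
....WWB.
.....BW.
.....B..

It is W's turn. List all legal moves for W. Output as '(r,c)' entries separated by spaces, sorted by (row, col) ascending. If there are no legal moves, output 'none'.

(1,2): no bracket -> illegal
(1,3): flips 2 -> legal
(1,4): no bracket -> illegal
(2,4): flips 2 -> legal
(2,5): flips 1 -> legal
(3,5): no bracket -> illegal
(4,0): flips 2 -> legal
(4,1): flips 1 -> legal
(4,2): flips 2 -> legal
(4,5): no bracket -> illegal
(4,6): flips 1 -> legal
(4,7): no bracket -> illegal
(5,7): flips 1 -> legal
(6,4): flips 1 -> legal
(6,7): no bracket -> illegal
(7,4): no bracket -> illegal
(7,6): flips 1 -> legal

Answer: (1,3) (2,4) (2,5) (4,0) (4,1) (4,2) (4,6) (5,7) (6,4) (7,6)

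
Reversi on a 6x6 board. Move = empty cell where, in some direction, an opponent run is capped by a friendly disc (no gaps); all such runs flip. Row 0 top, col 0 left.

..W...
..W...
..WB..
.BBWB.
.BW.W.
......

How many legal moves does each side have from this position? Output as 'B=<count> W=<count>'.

Answer: B=7 W=7

Derivation:
-- B to move --
(0,1): flips 1 -> legal
(0,3): no bracket -> illegal
(1,1): no bracket -> illegal
(1,3): flips 1 -> legal
(2,1): flips 1 -> legal
(2,4): no bracket -> illegal
(3,5): no bracket -> illegal
(4,3): flips 2 -> legal
(4,5): no bracket -> illegal
(5,1): no bracket -> illegal
(5,2): flips 1 -> legal
(5,3): flips 1 -> legal
(5,4): flips 1 -> legal
(5,5): no bracket -> illegal
B mobility = 7
-- W to move --
(1,3): flips 1 -> legal
(1,4): no bracket -> illegal
(2,0): flips 1 -> legal
(2,1): no bracket -> illegal
(2,4): flips 2 -> legal
(2,5): no bracket -> illegal
(3,0): flips 2 -> legal
(3,5): flips 1 -> legal
(4,0): flips 2 -> legal
(4,3): no bracket -> illegal
(4,5): flips 2 -> legal
(5,0): no bracket -> illegal
(5,1): no bracket -> illegal
(5,2): no bracket -> illegal
W mobility = 7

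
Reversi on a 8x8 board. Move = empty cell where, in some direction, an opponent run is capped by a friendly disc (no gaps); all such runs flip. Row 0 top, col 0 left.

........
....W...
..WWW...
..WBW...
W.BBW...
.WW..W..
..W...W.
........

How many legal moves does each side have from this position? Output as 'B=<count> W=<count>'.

-- B to move --
(0,3): no bracket -> illegal
(0,4): no bracket -> illegal
(0,5): no bracket -> illegal
(1,1): flips 1 -> legal
(1,2): flips 2 -> legal
(1,3): flips 1 -> legal
(1,5): flips 1 -> legal
(2,1): flips 1 -> legal
(2,5): flips 1 -> legal
(3,0): no bracket -> illegal
(3,1): flips 1 -> legal
(3,5): flips 1 -> legal
(4,1): no bracket -> illegal
(4,5): flips 1 -> legal
(4,6): no bracket -> illegal
(5,0): no bracket -> illegal
(5,3): no bracket -> illegal
(5,4): no bracket -> illegal
(5,6): no bracket -> illegal
(5,7): no bracket -> illegal
(6,0): flips 1 -> legal
(6,1): flips 1 -> legal
(6,3): no bracket -> illegal
(6,4): no bracket -> illegal
(6,5): no bracket -> illegal
(6,7): no bracket -> illegal
(7,1): no bracket -> illegal
(7,2): flips 2 -> legal
(7,3): no bracket -> illegal
(7,5): no bracket -> illegal
(7,6): no bracket -> illegal
(7,7): flips 3 -> legal
B mobility = 13
-- W to move --
(3,1): no bracket -> illegal
(4,1): flips 2 -> legal
(5,3): flips 2 -> legal
(5,4): flips 1 -> legal
W mobility = 3

Answer: B=13 W=3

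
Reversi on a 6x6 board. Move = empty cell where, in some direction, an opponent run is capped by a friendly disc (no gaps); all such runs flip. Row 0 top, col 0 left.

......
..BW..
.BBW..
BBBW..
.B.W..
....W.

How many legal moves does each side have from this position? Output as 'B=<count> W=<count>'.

-- B to move --
(0,2): no bracket -> illegal
(0,3): no bracket -> illegal
(0,4): flips 1 -> legal
(1,4): flips 2 -> legal
(2,4): flips 1 -> legal
(3,4): flips 2 -> legal
(4,2): no bracket -> illegal
(4,4): flips 1 -> legal
(4,5): no bracket -> illegal
(5,2): no bracket -> illegal
(5,3): no bracket -> illegal
(5,5): no bracket -> illegal
B mobility = 5
-- W to move --
(0,1): flips 1 -> legal
(0,2): no bracket -> illegal
(0,3): no bracket -> illegal
(1,0): flips 2 -> legal
(1,1): flips 2 -> legal
(2,0): flips 2 -> legal
(4,0): flips 2 -> legal
(4,2): no bracket -> illegal
(5,0): flips 2 -> legal
(5,1): no bracket -> illegal
(5,2): no bracket -> illegal
W mobility = 6

Answer: B=5 W=6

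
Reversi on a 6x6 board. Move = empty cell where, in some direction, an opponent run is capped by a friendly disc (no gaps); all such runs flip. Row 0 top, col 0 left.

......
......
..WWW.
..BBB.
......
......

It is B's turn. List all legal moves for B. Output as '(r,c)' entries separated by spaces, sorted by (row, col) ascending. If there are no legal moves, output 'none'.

Answer: (1,1) (1,2) (1,3) (1,4) (1,5)

Derivation:
(1,1): flips 1 -> legal
(1,2): flips 2 -> legal
(1,3): flips 1 -> legal
(1,4): flips 2 -> legal
(1,5): flips 1 -> legal
(2,1): no bracket -> illegal
(2,5): no bracket -> illegal
(3,1): no bracket -> illegal
(3,5): no bracket -> illegal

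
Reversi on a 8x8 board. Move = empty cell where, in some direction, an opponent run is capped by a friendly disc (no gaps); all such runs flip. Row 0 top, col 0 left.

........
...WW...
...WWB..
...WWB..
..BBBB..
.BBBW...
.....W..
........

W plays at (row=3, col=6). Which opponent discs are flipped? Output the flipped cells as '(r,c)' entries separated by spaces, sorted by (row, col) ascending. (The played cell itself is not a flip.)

Answer: (2,5) (3,5) (4,5)

Derivation:
Dir NW: opp run (2,5) capped by W -> flip
Dir N: first cell '.' (not opp) -> no flip
Dir NE: first cell '.' (not opp) -> no flip
Dir W: opp run (3,5) capped by W -> flip
Dir E: first cell '.' (not opp) -> no flip
Dir SW: opp run (4,5) capped by W -> flip
Dir S: first cell '.' (not opp) -> no flip
Dir SE: first cell '.' (not opp) -> no flip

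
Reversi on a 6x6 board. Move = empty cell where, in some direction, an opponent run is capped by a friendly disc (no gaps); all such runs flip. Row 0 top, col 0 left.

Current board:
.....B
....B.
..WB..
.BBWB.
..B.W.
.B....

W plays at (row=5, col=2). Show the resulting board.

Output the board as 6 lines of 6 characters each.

Place W at (5,2); scan 8 dirs for brackets.
Dir NW: first cell '.' (not opp) -> no flip
Dir N: opp run (4,2) (3,2) capped by W -> flip
Dir NE: first cell '.' (not opp) -> no flip
Dir W: opp run (5,1), next='.' -> no flip
Dir E: first cell '.' (not opp) -> no flip
Dir SW: edge -> no flip
Dir S: edge -> no flip
Dir SE: edge -> no flip
All flips: (3,2) (4,2)

Answer: .....B
....B.
..WB..
.BWWB.
..W.W.
.BW...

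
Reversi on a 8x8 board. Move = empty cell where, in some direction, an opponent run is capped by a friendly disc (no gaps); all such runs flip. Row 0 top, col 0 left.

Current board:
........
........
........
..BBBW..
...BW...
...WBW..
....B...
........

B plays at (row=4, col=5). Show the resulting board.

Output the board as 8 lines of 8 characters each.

Answer: ........
........
........
..BBBW..
...BBB..
...WBW..
....B...
........

Derivation:
Place B at (4,5); scan 8 dirs for brackets.
Dir NW: first cell 'B' (not opp) -> no flip
Dir N: opp run (3,5), next='.' -> no flip
Dir NE: first cell '.' (not opp) -> no flip
Dir W: opp run (4,4) capped by B -> flip
Dir E: first cell '.' (not opp) -> no flip
Dir SW: first cell 'B' (not opp) -> no flip
Dir S: opp run (5,5), next='.' -> no flip
Dir SE: first cell '.' (not opp) -> no flip
All flips: (4,4)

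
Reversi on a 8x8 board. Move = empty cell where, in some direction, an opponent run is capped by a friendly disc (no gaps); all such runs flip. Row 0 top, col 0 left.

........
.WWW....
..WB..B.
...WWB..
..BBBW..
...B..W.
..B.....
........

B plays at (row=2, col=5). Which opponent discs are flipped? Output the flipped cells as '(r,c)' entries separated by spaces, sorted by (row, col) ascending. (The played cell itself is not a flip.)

Dir NW: first cell '.' (not opp) -> no flip
Dir N: first cell '.' (not opp) -> no flip
Dir NE: first cell '.' (not opp) -> no flip
Dir W: first cell '.' (not opp) -> no flip
Dir E: first cell 'B' (not opp) -> no flip
Dir SW: opp run (3,4) capped by B -> flip
Dir S: first cell 'B' (not opp) -> no flip
Dir SE: first cell '.' (not opp) -> no flip

Answer: (3,4)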